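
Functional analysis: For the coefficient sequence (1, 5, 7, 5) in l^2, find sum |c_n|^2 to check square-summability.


sum |c_n|^2 = 1^2 + 5^2 + 7^2 + 5^2
= 1 + 25 + 49 + 25
= 100

100


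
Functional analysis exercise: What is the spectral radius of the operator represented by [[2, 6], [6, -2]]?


For a 2x2 matrix, eigenvalues satisfy lambda^2 - (trace)*lambda + det = 0
trace = 2 + -2 = 0
det = 2*-2 - 6*6 = -40
discriminant = 0^2 - 4*(-40) = 160
spectral radius = max |eigenvalue| = 6.3246

6.3246


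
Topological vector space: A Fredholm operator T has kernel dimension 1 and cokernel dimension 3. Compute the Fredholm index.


The Fredholm index is defined as ind(T) = dim(ker T) - dim(coker T)
= 1 - 3
= -2

-2


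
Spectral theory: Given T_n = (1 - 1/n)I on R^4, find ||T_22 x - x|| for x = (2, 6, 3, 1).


T_22 x - x = (1 - 1/22)x - x = -x/22
||x|| = sqrt(50) = 7.0711
||T_22 x - x|| = ||x||/22 = 7.0711/22 = 0.3214

0.3214


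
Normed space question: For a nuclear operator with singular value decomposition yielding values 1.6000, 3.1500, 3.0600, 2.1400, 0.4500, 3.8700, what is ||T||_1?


The nuclear norm is the sum of all singular values.
||T||_1 = 1.6000 + 3.1500 + 3.0600 + 2.1400 + 0.4500 + 3.8700
= 14.2700

14.2700


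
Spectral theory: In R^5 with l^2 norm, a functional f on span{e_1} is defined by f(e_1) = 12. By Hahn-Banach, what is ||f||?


The norm of f is given by ||f|| = sup_{||x||=1} |f(x)|.
On span{e_1}, ||e_1|| = 1, so ||f|| = |f(e_1)| / ||e_1||
= |12| / 1 = 12.0000

12.0000


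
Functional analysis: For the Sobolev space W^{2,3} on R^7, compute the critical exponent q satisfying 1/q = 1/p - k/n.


Using the Sobolev embedding formula: 1/q = 1/p - k/n
1/q = 1/3 - 2/7 = 1/21
q = 1/(1/21) = 21

21.0000


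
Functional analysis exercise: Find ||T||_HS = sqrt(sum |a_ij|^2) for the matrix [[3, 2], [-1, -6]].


The Hilbert-Schmidt norm is sqrt(sum of squares of all entries).
Sum of squares = 3^2 + 2^2 + (-1)^2 + (-6)^2
= 9 + 4 + 1 + 36 = 50
||T||_HS = sqrt(50) = 7.0711

7.0711


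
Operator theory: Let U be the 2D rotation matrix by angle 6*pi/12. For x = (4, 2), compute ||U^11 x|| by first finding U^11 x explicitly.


U is a rotation by theta = 6*pi/12
U^11 = rotation by 11*theta = 66*pi/12 = 18*pi/12 (mod 2*pi)
cos(18*pi/12) = 0.0000, sin(18*pi/12) = -1.0000
U^11 x = (0.0000 * 4 - -1.0000 * 2, -1.0000 * 4 + 0.0000 * 2)
= (2.0000, -4.0000)
||U^11 x|| = sqrt(2.0000^2 + (-4.0000)^2) = sqrt(20.0000) = 4.4721

4.4721


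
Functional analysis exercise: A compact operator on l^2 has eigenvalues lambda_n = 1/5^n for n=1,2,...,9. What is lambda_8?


The eigenvalue formula gives lambda_8 = 1/5^8
= 1/390625
= 2.5600e-06

2.5600e-06


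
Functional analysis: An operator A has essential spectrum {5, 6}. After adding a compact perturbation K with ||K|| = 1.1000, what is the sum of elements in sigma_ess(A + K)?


By Weyl's theorem, the essential spectrum is invariant under compact perturbations.
sigma_ess(A + K) = sigma_ess(A) = {5, 6}
Sum = 5 + 6 = 11

11


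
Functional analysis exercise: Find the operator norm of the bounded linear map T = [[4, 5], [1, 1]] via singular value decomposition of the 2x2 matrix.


A^T A = [[17, 21], [21, 26]]
trace(A^T A) = 43, det(A^T A) = 1
discriminant = 43^2 - 4*1 = 1845
Largest eigenvalue of A^T A = (trace + sqrt(disc))/2 = 42.9767
||T|| = sqrt(42.9767) = 6.5557

6.5557


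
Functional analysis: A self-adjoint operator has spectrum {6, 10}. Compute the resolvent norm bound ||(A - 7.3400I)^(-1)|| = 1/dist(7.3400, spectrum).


dist(7.3400, {6, 10}) = min(|7.3400 - 6|, |7.3400 - 10|)
= min(1.3400, 2.6600) = 1.3400
Resolvent bound = 1/1.3400 = 0.7463

0.7463


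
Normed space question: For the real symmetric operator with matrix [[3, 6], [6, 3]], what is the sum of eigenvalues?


For a self-adjoint (symmetric) matrix, the eigenvalues are real.
The sum of eigenvalues equals the trace of the matrix.
trace = 3 + 3 = 6

6


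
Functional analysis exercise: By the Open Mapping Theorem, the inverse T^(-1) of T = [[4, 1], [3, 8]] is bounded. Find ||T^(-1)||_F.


det(T) = 4*8 - 1*3 = 29
T^(-1) = (1/29) * [[8, -1], [-3, 4]] = [[0.2759, -0.0345], [-0.1034, 0.1379]]
||T^(-1)||_F^2 = 0.2759^2 + (-0.0345)^2 + (-0.1034)^2 + 0.1379^2 = 0.1070
||T^(-1)||_F = sqrt(0.1070) = 0.3271

0.3271


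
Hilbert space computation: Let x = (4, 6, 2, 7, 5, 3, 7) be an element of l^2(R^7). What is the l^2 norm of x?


The l^2 norm = (sum |x_i|^2)^(1/2)
Sum of 2th powers = 16 + 36 + 4 + 49 + 25 + 9 + 49 = 188
||x||_2 = (188)^(1/2) = 13.7113

13.7113


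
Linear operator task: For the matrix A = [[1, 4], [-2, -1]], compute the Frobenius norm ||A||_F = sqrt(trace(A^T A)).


||A||_F^2 = sum a_ij^2
= 1^2 + 4^2 + (-2)^2 + (-1)^2
= 1 + 16 + 4 + 1 = 22
||A||_F = sqrt(22) = 4.6904

4.6904


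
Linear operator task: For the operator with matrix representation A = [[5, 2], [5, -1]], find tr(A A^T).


trace(A * A^T) = sum of squares of all entries
= 5^2 + 2^2 + 5^2 + (-1)^2
= 25 + 4 + 25 + 1
= 55

55


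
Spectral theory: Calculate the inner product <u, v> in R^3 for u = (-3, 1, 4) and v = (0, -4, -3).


Computing the standard inner product <u, v> = sum u_i * v_i
= -3*0 + 1*-4 + 4*-3
= 0 + -4 + -12
= -16

-16


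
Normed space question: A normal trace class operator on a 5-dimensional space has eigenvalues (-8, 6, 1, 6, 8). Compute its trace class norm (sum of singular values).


For a normal operator, singular values equal |eigenvalues|.
Trace norm = sum |lambda_i| = 8 + 6 + 1 + 6 + 8
= 29

29


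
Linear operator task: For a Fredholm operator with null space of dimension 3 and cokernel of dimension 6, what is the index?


The Fredholm index is defined as ind(T) = dim(ker T) - dim(coker T)
= 3 - 6
= -3

-3


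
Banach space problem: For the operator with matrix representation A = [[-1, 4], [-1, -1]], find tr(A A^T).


trace(A * A^T) = sum of squares of all entries
= (-1)^2 + 4^2 + (-1)^2 + (-1)^2
= 1 + 16 + 1 + 1
= 19

19


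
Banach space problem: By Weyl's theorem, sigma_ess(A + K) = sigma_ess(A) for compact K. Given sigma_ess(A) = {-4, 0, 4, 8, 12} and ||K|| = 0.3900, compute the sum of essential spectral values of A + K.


By Weyl's theorem, the essential spectrum is invariant under compact perturbations.
sigma_ess(A + K) = sigma_ess(A) = {-4, 0, 4, 8, 12}
Sum = -4 + 0 + 4 + 8 + 12 = 20

20


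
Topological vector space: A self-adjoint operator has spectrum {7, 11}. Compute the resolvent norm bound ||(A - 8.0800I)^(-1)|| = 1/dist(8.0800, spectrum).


dist(8.0800, {7, 11}) = min(|8.0800 - 7|, |8.0800 - 11|)
= min(1.0800, 2.9200) = 1.0800
Resolvent bound = 1/1.0800 = 0.9259

0.9259


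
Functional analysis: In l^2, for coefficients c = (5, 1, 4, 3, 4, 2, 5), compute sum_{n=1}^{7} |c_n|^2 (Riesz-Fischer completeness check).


sum |c_n|^2 = 5^2 + 1^2 + 4^2 + 3^2 + 4^2 + 2^2 + 5^2
= 25 + 1 + 16 + 9 + 16 + 4 + 25
= 96

96


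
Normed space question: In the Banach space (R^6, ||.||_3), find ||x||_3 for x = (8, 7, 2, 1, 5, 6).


The l^3 norm = (sum |x_i|^3)^(1/3)
Sum of 3th powers = 512 + 343 + 8 + 1 + 125 + 216 = 1205
||x||_3 = (1205)^(1/3) = 10.6413

10.6413


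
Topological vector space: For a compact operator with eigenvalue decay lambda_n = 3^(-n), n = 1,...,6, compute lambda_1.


The eigenvalue formula gives lambda_1 = 1/3^1
= 1/3
= 0.3333

0.3333


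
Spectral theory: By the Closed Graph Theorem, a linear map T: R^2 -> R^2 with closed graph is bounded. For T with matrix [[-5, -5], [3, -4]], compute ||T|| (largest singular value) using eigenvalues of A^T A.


A^T A = [[34, 13], [13, 41]]
trace(A^T A) = 75, det(A^T A) = 1225
discriminant = 75^2 - 4*1225 = 725
Largest eigenvalue of A^T A = (trace + sqrt(disc))/2 = 50.9629
||T|| = sqrt(50.9629) = 7.1388

7.1388


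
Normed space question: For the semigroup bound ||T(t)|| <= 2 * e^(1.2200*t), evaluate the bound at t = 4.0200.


||T(4.0200)|| <= 2 * exp(1.2200 * 4.0200)
= 2 * exp(4.9044)
= 2 * 134.8820
= 269.7639

269.7639


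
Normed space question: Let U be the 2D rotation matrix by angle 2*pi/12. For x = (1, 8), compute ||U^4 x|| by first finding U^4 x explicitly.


U is a rotation by theta = 2*pi/12
U^4 = rotation by 4*theta = 8*pi/12
cos(8*pi/12) = -0.5000, sin(8*pi/12) = 0.8660
U^4 x = (-0.5000 * 1 - 0.8660 * 8, 0.8660 * 1 + -0.5000 * 8)
= (-7.4282, -3.1340)
||U^4 x|| = sqrt((-7.4282)^2 + (-3.1340)^2) = sqrt(65.0000) = 8.0623

8.0623


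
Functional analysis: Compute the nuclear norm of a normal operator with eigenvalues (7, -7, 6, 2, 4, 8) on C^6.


For a normal operator, singular values equal |eigenvalues|.
Trace norm = sum |lambda_i| = 7 + 7 + 6 + 2 + 4 + 8
= 34

34


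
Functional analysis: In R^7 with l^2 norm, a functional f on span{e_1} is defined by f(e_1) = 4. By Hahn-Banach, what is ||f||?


The norm of f is given by ||f|| = sup_{||x||=1} |f(x)|.
On span{e_1}, ||e_1|| = 1, so ||f|| = |f(e_1)| / ||e_1||
= |4| / 1 = 4.0000

4.0000


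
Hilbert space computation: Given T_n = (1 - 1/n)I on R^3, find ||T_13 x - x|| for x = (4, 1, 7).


T_13 x - x = (1 - 1/13)x - x = -x/13
||x|| = sqrt(66) = 8.1240
||T_13 x - x|| = ||x||/13 = 8.1240/13 = 0.6249

0.6249


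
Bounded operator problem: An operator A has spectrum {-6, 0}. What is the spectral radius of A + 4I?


Spectrum of A + 4I = {-2, 4}
Spectral radius = max |lambda| over the shifted spectrum
= max(2, 4) = 4

4


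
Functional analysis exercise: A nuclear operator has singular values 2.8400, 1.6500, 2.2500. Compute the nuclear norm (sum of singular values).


The nuclear norm is the sum of all singular values.
||T||_1 = 2.8400 + 1.6500 + 2.2500
= 6.7400

6.7400


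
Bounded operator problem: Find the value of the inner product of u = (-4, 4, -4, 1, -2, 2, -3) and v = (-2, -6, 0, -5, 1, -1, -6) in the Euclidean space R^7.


Computing the standard inner product <u, v> = sum u_i * v_i
= -4*-2 + 4*-6 + -4*0 + 1*-5 + -2*1 + 2*-1 + -3*-6
= 8 + -24 + 0 + -5 + -2 + -2 + 18
= -7

-7


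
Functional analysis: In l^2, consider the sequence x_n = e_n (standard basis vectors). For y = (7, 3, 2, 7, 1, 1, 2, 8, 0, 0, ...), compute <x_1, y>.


x_1 = e_1 is the standard basis vector with 1 in position 1.
<x_1, y> = y_1 = 7
As n -> infinity, <x_n, y> -> 0, confirming weak convergence of (x_n) to 0.

7


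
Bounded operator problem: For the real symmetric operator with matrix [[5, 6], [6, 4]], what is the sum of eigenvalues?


For a self-adjoint (symmetric) matrix, the eigenvalues are real.
The sum of eigenvalues equals the trace of the matrix.
trace = 5 + 4 = 9

9


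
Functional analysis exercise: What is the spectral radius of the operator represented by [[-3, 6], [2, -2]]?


For a 2x2 matrix, eigenvalues satisfy lambda^2 - (trace)*lambda + det = 0
trace = -3 + -2 = -5
det = -3*-2 - 6*2 = -6
discriminant = (-5)^2 - 4*(-6) = 49
spectral radius = max |eigenvalue| = 6.0000

6.0000


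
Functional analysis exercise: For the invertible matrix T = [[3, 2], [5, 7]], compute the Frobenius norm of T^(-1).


det(T) = 3*7 - 2*5 = 11
T^(-1) = (1/11) * [[7, -2], [-5, 3]] = [[0.6364, -0.1818], [-0.4545, 0.2727]]
||T^(-1)||_F^2 = 0.6364^2 + (-0.1818)^2 + (-0.4545)^2 + 0.2727^2 = 0.7190
||T^(-1)||_F = sqrt(0.7190) = 0.8479

0.8479


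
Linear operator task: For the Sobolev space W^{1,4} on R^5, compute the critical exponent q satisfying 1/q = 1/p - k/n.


Using the Sobolev embedding formula: 1/q = 1/p - k/n
1/q = 1/4 - 1/5 = 1/20
q = 1/(1/20) = 20

20.0000


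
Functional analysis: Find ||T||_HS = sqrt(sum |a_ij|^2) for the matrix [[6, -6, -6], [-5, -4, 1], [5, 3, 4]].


The Hilbert-Schmidt norm is sqrt(sum of squares of all entries).
Sum of squares = 6^2 + (-6)^2 + (-6)^2 + (-5)^2 + (-4)^2 + 1^2 + 5^2 + 3^2 + 4^2
= 36 + 36 + 36 + 25 + 16 + 1 + 25 + 9 + 16 = 200
||T||_HS = sqrt(200) = 14.1421

14.1421


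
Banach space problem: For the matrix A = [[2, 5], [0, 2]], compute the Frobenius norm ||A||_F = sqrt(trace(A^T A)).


||A||_F^2 = sum a_ij^2
= 2^2 + 5^2 + 0^2 + 2^2
= 4 + 25 + 0 + 4 = 33
||A||_F = sqrt(33) = 5.7446

5.7446


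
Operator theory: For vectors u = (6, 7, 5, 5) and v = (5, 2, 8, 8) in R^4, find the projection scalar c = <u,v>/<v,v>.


Computing <u,v> = 6*5 + 7*2 + 5*8 + 5*8 = 124
Computing <v,v> = 5^2 + 2^2 + 8^2 + 8^2 = 157
Projection coefficient = 124/157 = 0.7898

0.7898


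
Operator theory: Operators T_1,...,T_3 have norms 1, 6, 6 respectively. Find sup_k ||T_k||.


By the Uniform Boundedness Principle, the supremum of norms is finite.
sup_k ||T_k|| = max(1, 6, 6) = 6

6


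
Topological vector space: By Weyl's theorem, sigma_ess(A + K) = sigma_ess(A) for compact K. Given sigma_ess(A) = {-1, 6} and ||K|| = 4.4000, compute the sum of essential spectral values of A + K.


By Weyl's theorem, the essential spectrum is invariant under compact perturbations.
sigma_ess(A + K) = sigma_ess(A) = {-1, 6}
Sum = -1 + 6 = 5

5


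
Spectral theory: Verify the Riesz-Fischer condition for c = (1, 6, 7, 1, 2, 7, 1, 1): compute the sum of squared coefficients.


sum |c_n|^2 = 1^2 + 6^2 + 7^2 + 1^2 + 2^2 + 7^2 + 1^2 + 1^2
= 1 + 36 + 49 + 1 + 4 + 49 + 1 + 1
= 142

142


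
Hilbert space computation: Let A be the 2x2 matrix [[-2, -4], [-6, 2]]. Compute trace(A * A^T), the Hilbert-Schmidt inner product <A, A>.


trace(A * A^T) = sum of squares of all entries
= (-2)^2 + (-4)^2 + (-6)^2 + 2^2
= 4 + 16 + 36 + 4
= 60

60


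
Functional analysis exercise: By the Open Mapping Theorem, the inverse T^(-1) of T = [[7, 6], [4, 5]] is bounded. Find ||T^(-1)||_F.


det(T) = 7*5 - 6*4 = 11
T^(-1) = (1/11) * [[5, -6], [-4, 7]] = [[0.4545, -0.5455], [-0.3636, 0.6364]]
||T^(-1)||_F^2 = 0.4545^2 + (-0.5455)^2 + (-0.3636)^2 + 0.6364^2 = 1.0413
||T^(-1)||_F = sqrt(1.0413) = 1.0205

1.0205


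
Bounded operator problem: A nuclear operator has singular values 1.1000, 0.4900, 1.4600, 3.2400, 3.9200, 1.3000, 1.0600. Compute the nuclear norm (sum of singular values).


The nuclear norm is the sum of all singular values.
||T||_1 = 1.1000 + 0.4900 + 1.4600 + 3.2400 + 3.9200 + 1.3000 + 1.0600
= 12.5700

12.5700


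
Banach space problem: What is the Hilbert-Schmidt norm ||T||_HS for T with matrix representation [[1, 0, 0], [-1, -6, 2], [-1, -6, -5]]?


The Hilbert-Schmidt norm is sqrt(sum of squares of all entries).
Sum of squares = 1^2 + 0^2 + 0^2 + (-1)^2 + (-6)^2 + 2^2 + (-1)^2 + (-6)^2 + (-5)^2
= 1 + 0 + 0 + 1 + 36 + 4 + 1 + 36 + 25 = 104
||T||_HS = sqrt(104) = 10.1980

10.1980


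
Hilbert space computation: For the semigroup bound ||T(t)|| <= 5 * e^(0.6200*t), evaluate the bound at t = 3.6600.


||T(3.6600)|| <= 5 * exp(0.6200 * 3.6600)
= 5 * exp(2.2692)
= 5 * 9.6717
= 48.3583

48.3583


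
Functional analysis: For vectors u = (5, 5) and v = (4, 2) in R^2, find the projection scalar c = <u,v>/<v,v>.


Computing <u,v> = 5*4 + 5*2 = 30
Computing <v,v> = 4^2 + 2^2 = 20
Projection coefficient = 30/20 = 1.5000

1.5000


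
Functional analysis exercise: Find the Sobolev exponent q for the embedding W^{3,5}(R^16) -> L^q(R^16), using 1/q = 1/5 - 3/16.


Using the Sobolev embedding formula: 1/q = 1/p - k/n
1/q = 1/5 - 3/16 = 1/80
q = 1/(1/80) = 80

80.0000


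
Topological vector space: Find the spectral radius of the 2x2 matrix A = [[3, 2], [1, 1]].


For a 2x2 matrix, eigenvalues satisfy lambda^2 - (trace)*lambda + det = 0
trace = 3 + 1 = 4
det = 3*1 - 2*1 = 1
discriminant = 4^2 - 4*(1) = 12
spectral radius = max |eigenvalue| = 3.7321

3.7321


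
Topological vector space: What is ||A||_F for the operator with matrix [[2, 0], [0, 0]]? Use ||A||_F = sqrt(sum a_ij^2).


||A||_F^2 = sum a_ij^2
= 2^2 + 0^2 + 0^2 + 0^2
= 4 + 0 + 0 + 0 = 4
||A||_F = sqrt(4) = 2.0000

2.0000


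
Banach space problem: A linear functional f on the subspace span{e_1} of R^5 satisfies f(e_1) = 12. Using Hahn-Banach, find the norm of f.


The norm of f is given by ||f|| = sup_{||x||=1} |f(x)|.
On span{e_1}, ||e_1|| = 1, so ||f|| = |f(e_1)| / ||e_1||
= |12| / 1 = 12.0000

12.0000


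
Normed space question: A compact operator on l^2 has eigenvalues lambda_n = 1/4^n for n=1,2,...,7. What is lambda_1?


The eigenvalue formula gives lambda_1 = 1/4^1
= 1/4
= 0.2500

0.2500


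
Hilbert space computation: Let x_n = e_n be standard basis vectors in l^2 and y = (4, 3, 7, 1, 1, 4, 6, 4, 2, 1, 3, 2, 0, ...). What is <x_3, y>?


x_3 = e_3 is the standard basis vector with 1 in position 3.
<x_3, y> = y_3 = 7
As n -> infinity, <x_n, y> -> 0, confirming weak convergence of (x_n) to 0.

7


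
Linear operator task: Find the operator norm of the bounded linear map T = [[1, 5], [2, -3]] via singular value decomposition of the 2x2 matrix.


A^T A = [[5, -1], [-1, 34]]
trace(A^T A) = 39, det(A^T A) = 169
discriminant = 39^2 - 4*169 = 845
Largest eigenvalue of A^T A = (trace + sqrt(disc))/2 = 34.0344
||T|| = sqrt(34.0344) = 5.8339

5.8339


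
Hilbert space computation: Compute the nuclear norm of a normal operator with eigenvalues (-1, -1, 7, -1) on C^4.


For a normal operator, singular values equal |eigenvalues|.
Trace norm = sum |lambda_i| = 1 + 1 + 7 + 1
= 10

10


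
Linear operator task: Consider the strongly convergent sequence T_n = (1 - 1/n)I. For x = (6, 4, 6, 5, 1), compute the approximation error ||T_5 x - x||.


T_5 x - x = (1 - 1/5)x - x = -x/5
||x|| = sqrt(114) = 10.6771
||T_5 x - x|| = ||x||/5 = 10.6771/5 = 2.1354

2.1354


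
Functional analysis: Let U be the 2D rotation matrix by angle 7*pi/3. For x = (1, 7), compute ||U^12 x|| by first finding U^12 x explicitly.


U is a rotation by theta = 7*pi/3
U^12 = rotation by 12*theta = 84*pi/3 = 0*pi/3 (mod 2*pi)
cos(0*pi/3) = 1.0000, sin(0*pi/3) = 0.0000
U^12 x = (1.0000 * 1 - 0.0000 * 7, 0.0000 * 1 + 1.0000 * 7)
= (1.0000, 7.0000)
||U^12 x|| = sqrt(1.0000^2 + 7.0000^2) = sqrt(50.0000) = 7.0711

7.0711


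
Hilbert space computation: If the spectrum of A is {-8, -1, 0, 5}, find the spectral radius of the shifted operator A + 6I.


Spectrum of A + 6I = {-2, 5, 6, 11}
Spectral radius = max |lambda| over the shifted spectrum
= max(2, 5, 6, 11) = 11

11


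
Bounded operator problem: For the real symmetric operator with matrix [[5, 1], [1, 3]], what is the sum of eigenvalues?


For a self-adjoint (symmetric) matrix, the eigenvalues are real.
The sum of eigenvalues equals the trace of the matrix.
trace = 5 + 3 = 8

8


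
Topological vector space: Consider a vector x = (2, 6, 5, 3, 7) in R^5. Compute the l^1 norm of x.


The l^1 norm equals the sum of absolute values of all components.
||x||_1 = 2 + 6 + 5 + 3 + 7
= 23

23.0000


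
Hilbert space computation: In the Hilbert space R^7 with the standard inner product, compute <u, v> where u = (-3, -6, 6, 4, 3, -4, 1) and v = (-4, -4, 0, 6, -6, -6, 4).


Computing the standard inner product <u, v> = sum u_i * v_i
= -3*-4 + -6*-4 + 6*0 + 4*6 + 3*-6 + -4*-6 + 1*4
= 12 + 24 + 0 + 24 + -18 + 24 + 4
= 70

70


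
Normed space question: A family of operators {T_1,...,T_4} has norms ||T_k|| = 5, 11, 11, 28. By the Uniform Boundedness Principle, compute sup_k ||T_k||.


By the Uniform Boundedness Principle, the supremum of norms is finite.
sup_k ||T_k|| = max(5, 11, 11, 28) = 28

28


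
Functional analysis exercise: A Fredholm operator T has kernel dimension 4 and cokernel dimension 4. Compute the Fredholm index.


The Fredholm index is defined as ind(T) = dim(ker T) - dim(coker T)
= 4 - 4
= 0

0


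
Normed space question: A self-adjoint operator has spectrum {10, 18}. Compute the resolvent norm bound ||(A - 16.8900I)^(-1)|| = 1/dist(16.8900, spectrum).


dist(16.8900, {10, 18}) = min(|16.8900 - 10|, |16.8900 - 18|)
= min(6.8900, 1.1100) = 1.1100
Resolvent bound = 1/1.1100 = 0.9009

0.9009


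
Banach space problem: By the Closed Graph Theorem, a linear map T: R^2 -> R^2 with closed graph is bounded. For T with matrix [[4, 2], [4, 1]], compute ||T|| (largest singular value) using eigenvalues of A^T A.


A^T A = [[32, 12], [12, 5]]
trace(A^T A) = 37, det(A^T A) = 16
discriminant = 37^2 - 4*16 = 1305
Largest eigenvalue of A^T A = (trace + sqrt(disc))/2 = 36.5624
||T|| = sqrt(36.5624) = 6.0467

6.0467


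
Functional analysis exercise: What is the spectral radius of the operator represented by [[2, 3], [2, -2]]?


For a 2x2 matrix, eigenvalues satisfy lambda^2 - (trace)*lambda + det = 0
trace = 2 + -2 = 0
det = 2*-2 - 3*2 = -10
discriminant = 0^2 - 4*(-10) = 40
spectral radius = max |eigenvalue| = 3.1623

3.1623


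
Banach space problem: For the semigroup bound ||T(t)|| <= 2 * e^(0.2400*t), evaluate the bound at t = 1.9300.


||T(1.9300)|| <= 2 * exp(0.2400 * 1.9300)
= 2 * exp(0.4632)
= 2 * 1.5892
= 3.1783

3.1783


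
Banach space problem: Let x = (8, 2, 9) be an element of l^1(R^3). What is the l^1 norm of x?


The l^1 norm equals the sum of absolute values of all components.
||x||_1 = 8 + 2 + 9
= 19

19.0000


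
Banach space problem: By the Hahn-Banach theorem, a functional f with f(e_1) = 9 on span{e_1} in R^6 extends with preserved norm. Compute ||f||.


The norm of f is given by ||f|| = sup_{||x||=1} |f(x)|.
On span{e_1}, ||e_1|| = 1, so ||f|| = |f(e_1)| / ||e_1||
= |9| / 1 = 9.0000

9.0000


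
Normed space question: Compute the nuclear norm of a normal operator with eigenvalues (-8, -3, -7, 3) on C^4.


For a normal operator, singular values equal |eigenvalues|.
Trace norm = sum |lambda_i| = 8 + 3 + 7 + 3
= 21

21


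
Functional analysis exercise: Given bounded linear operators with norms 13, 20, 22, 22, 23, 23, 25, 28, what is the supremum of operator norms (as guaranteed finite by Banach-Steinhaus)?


By the Uniform Boundedness Principle, the supremum of norms is finite.
sup_k ||T_k|| = max(13, 20, 22, 22, 23, 23, 25, 28) = 28

28


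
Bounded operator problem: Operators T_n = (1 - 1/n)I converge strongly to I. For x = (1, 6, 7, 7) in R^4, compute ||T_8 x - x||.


T_8 x - x = (1 - 1/8)x - x = -x/8
||x|| = sqrt(135) = 11.6190
||T_8 x - x|| = ||x||/8 = 11.6190/8 = 1.4524

1.4524


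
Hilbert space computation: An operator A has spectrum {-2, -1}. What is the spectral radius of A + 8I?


Spectrum of A + 8I = {6, 7}
Spectral radius = max |lambda| over the shifted spectrum
= max(6, 7) = 7

7


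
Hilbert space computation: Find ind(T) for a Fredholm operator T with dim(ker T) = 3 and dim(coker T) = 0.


The Fredholm index is defined as ind(T) = dim(ker T) - dim(coker T)
= 3 - 0
= 3

3


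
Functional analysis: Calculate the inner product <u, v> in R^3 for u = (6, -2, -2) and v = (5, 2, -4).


Computing the standard inner product <u, v> = sum u_i * v_i
= 6*5 + -2*2 + -2*-4
= 30 + -4 + 8
= 34

34


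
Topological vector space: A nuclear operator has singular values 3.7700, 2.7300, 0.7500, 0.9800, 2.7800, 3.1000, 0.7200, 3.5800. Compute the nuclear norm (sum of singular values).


The nuclear norm is the sum of all singular values.
||T||_1 = 3.7700 + 2.7300 + 0.7500 + 0.9800 + 2.7800 + 3.1000 + 0.7200 + 3.5800
= 18.4100

18.4100


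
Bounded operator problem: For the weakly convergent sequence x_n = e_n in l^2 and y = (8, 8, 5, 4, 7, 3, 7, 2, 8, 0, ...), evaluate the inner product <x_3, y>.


x_3 = e_3 is the standard basis vector with 1 in position 3.
<x_3, y> = y_3 = 5
As n -> infinity, <x_n, y> -> 0, confirming weak convergence of (x_n) to 0.

5


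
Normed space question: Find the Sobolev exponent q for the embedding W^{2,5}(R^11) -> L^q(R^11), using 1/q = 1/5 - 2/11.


Using the Sobolev embedding formula: 1/q = 1/p - k/n
1/q = 1/5 - 2/11 = 1/55
q = 1/(1/55) = 55

55.0000


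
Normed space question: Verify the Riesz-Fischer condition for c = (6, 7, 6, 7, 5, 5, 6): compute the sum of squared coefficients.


sum |c_n|^2 = 6^2 + 7^2 + 6^2 + 7^2 + 5^2 + 5^2 + 6^2
= 36 + 49 + 36 + 49 + 25 + 25 + 36
= 256

256


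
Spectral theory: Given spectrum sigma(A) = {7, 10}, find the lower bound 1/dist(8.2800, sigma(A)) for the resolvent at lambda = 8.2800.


dist(8.2800, {7, 10}) = min(|8.2800 - 7|, |8.2800 - 10|)
= min(1.2800, 1.7200) = 1.2800
Resolvent bound = 1/1.2800 = 0.7813

0.7813


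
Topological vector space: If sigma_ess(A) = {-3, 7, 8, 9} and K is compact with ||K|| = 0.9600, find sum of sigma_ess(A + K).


By Weyl's theorem, the essential spectrum is invariant under compact perturbations.
sigma_ess(A + K) = sigma_ess(A) = {-3, 7, 8, 9}
Sum = -3 + 7 + 8 + 9 = 21

21


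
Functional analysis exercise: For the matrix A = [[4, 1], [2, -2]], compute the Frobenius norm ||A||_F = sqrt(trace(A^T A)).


||A||_F^2 = sum a_ij^2
= 4^2 + 1^2 + 2^2 + (-2)^2
= 16 + 1 + 4 + 4 = 25
||A||_F = sqrt(25) = 5.0000

5.0000


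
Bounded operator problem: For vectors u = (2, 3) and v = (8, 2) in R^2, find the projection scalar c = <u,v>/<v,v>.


Computing <u,v> = 2*8 + 3*2 = 22
Computing <v,v> = 8^2 + 2^2 = 68
Projection coefficient = 22/68 = 0.3235

0.3235


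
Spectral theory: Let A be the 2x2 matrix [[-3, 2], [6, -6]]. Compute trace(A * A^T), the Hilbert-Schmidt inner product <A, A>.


trace(A * A^T) = sum of squares of all entries
= (-3)^2 + 2^2 + 6^2 + (-6)^2
= 9 + 4 + 36 + 36
= 85

85


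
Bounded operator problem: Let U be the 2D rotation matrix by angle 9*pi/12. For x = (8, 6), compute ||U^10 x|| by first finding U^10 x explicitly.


U is a rotation by theta = 9*pi/12
U^10 = rotation by 10*theta = 90*pi/12 = 18*pi/12 (mod 2*pi)
cos(18*pi/12) = 0.0000, sin(18*pi/12) = -1.0000
U^10 x = (0.0000 * 8 - -1.0000 * 6, -1.0000 * 8 + 0.0000 * 6)
= (6.0000, -8.0000)
||U^10 x|| = sqrt(6.0000^2 + (-8.0000)^2) = sqrt(100.0000) = 10.0000

10.0000


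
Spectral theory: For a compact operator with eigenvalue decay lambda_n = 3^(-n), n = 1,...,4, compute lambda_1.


The eigenvalue formula gives lambda_1 = 1/3^1
= 1/3
= 0.3333

0.3333


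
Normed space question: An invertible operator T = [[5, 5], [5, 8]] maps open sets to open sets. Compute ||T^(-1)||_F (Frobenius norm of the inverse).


det(T) = 5*8 - 5*5 = 15
T^(-1) = (1/15) * [[8, -5], [-5, 5]] = [[0.5333, -0.3333], [-0.3333, 0.3333]]
||T^(-1)||_F^2 = 0.5333^2 + (-0.3333)^2 + (-0.3333)^2 + 0.3333^2 = 0.6178
||T^(-1)||_F = sqrt(0.6178) = 0.7860

0.7860


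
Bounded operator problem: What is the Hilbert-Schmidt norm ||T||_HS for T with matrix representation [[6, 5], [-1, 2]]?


The Hilbert-Schmidt norm is sqrt(sum of squares of all entries).
Sum of squares = 6^2 + 5^2 + (-1)^2 + 2^2
= 36 + 25 + 1 + 4 = 66
||T||_HS = sqrt(66) = 8.1240

8.1240


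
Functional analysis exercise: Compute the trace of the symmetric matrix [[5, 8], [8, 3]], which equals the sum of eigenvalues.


For a self-adjoint (symmetric) matrix, the eigenvalues are real.
The sum of eigenvalues equals the trace of the matrix.
trace = 5 + 3 = 8

8


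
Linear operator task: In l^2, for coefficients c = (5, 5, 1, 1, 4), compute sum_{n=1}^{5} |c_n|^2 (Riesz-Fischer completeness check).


sum |c_n|^2 = 5^2 + 5^2 + 1^2 + 1^2 + 4^2
= 25 + 25 + 1 + 1 + 16
= 68

68


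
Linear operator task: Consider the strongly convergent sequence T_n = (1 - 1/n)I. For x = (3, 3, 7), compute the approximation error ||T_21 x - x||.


T_21 x - x = (1 - 1/21)x - x = -x/21
||x|| = sqrt(67) = 8.1854
||T_21 x - x|| = ||x||/21 = 8.1854/21 = 0.3898

0.3898


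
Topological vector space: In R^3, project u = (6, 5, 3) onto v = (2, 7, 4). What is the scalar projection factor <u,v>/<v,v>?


Computing <u,v> = 6*2 + 5*7 + 3*4 = 59
Computing <v,v> = 2^2 + 7^2 + 4^2 = 69
Projection coefficient = 59/69 = 0.8551

0.8551


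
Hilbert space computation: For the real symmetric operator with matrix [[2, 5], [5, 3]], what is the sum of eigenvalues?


For a self-adjoint (symmetric) matrix, the eigenvalues are real.
The sum of eigenvalues equals the trace of the matrix.
trace = 2 + 3 = 5

5


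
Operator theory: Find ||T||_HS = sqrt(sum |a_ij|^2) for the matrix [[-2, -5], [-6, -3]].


The Hilbert-Schmidt norm is sqrt(sum of squares of all entries).
Sum of squares = (-2)^2 + (-5)^2 + (-6)^2 + (-3)^2
= 4 + 25 + 36 + 9 = 74
||T||_HS = sqrt(74) = 8.6023

8.6023


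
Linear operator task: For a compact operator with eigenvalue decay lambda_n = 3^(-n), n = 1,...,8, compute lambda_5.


The eigenvalue formula gives lambda_5 = 1/3^5
= 1/243
= 0.0041

0.0041


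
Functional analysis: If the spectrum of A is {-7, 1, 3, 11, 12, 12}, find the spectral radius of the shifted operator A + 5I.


Spectrum of A + 5I = {-2, 6, 8, 16, 17, 17}
Spectral radius = max |lambda| over the shifted spectrum
= max(2, 6, 8, 16, 17, 17) = 17

17


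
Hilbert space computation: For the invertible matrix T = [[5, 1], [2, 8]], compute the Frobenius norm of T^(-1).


det(T) = 5*8 - 1*2 = 38
T^(-1) = (1/38) * [[8, -1], [-2, 5]] = [[0.2105, -0.0263], [-0.0526, 0.1316]]
||T^(-1)||_F^2 = 0.2105^2 + (-0.0263)^2 + (-0.0526)^2 + 0.1316^2 = 0.0651
||T^(-1)||_F = sqrt(0.0651) = 0.2551

0.2551


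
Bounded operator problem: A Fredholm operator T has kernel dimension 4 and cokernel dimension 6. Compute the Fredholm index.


The Fredholm index is defined as ind(T) = dim(ker T) - dim(coker T)
= 4 - 6
= -2

-2


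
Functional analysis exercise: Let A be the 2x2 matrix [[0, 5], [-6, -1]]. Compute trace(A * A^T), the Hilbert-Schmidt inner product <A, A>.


trace(A * A^T) = sum of squares of all entries
= 0^2 + 5^2 + (-6)^2 + (-1)^2
= 0 + 25 + 36 + 1
= 62

62


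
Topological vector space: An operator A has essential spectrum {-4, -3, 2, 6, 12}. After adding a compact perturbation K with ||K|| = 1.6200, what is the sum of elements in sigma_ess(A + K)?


By Weyl's theorem, the essential spectrum is invariant under compact perturbations.
sigma_ess(A + K) = sigma_ess(A) = {-4, -3, 2, 6, 12}
Sum = -4 + -3 + 2 + 6 + 12 = 13

13


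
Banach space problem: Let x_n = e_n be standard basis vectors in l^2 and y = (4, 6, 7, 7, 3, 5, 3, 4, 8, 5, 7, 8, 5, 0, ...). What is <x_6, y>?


x_6 = e_6 is the standard basis vector with 1 in position 6.
<x_6, y> = y_6 = 5
As n -> infinity, <x_n, y> -> 0, confirming weak convergence of (x_n) to 0.

5


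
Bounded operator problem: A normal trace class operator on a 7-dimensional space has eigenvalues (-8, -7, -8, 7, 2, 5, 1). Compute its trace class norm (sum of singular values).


For a normal operator, singular values equal |eigenvalues|.
Trace norm = sum |lambda_i| = 8 + 7 + 8 + 7 + 2 + 5 + 1
= 38

38


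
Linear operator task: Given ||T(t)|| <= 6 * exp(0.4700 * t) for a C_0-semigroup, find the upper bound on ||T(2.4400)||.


||T(2.4400)|| <= 6 * exp(0.4700 * 2.4400)
= 6 * exp(1.1468)
= 6 * 3.1481
= 18.8886

18.8886


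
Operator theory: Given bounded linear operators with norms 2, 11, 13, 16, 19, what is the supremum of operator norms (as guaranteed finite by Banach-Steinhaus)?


By the Uniform Boundedness Principle, the supremum of norms is finite.
sup_k ||T_k|| = max(2, 11, 13, 16, 19) = 19

19


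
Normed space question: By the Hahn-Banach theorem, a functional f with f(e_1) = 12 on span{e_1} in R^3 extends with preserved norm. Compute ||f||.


The norm of f is given by ||f|| = sup_{||x||=1} |f(x)|.
On span{e_1}, ||e_1|| = 1, so ||f|| = |f(e_1)| / ||e_1||
= |12| / 1 = 12.0000

12.0000


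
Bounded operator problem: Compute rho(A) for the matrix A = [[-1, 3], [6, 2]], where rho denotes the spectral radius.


For a 2x2 matrix, eigenvalues satisfy lambda^2 - (trace)*lambda + det = 0
trace = -1 + 2 = 1
det = -1*2 - 3*6 = -20
discriminant = 1^2 - 4*(-20) = 81
spectral radius = max |eigenvalue| = 5.0000

5.0000


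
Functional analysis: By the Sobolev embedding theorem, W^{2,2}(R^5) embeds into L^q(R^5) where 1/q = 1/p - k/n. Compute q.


Using the Sobolev embedding formula: 1/q = 1/p - k/n
1/q = 1/2 - 2/5 = 1/10
q = 1/(1/10) = 10

10.0000


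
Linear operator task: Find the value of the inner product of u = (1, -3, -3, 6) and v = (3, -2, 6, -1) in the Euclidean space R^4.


Computing the standard inner product <u, v> = sum u_i * v_i
= 1*3 + -3*-2 + -3*6 + 6*-1
= 3 + 6 + -18 + -6
= -15

-15


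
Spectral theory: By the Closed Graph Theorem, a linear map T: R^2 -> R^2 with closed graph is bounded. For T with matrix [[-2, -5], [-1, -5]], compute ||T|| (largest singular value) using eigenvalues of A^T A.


A^T A = [[5, 15], [15, 50]]
trace(A^T A) = 55, det(A^T A) = 25
discriminant = 55^2 - 4*25 = 2925
Largest eigenvalue of A^T A = (trace + sqrt(disc))/2 = 54.5416
||T|| = sqrt(54.5416) = 7.3852

7.3852


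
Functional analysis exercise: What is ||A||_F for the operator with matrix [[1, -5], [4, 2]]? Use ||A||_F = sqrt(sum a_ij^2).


||A||_F^2 = sum a_ij^2
= 1^2 + (-5)^2 + 4^2 + 2^2
= 1 + 25 + 16 + 4 = 46
||A||_F = sqrt(46) = 6.7823

6.7823


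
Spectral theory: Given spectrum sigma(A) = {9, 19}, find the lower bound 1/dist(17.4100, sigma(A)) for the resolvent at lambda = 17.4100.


dist(17.4100, {9, 19}) = min(|17.4100 - 9|, |17.4100 - 19|)
= min(8.4100, 1.5900) = 1.5900
Resolvent bound = 1/1.5900 = 0.6289

0.6289


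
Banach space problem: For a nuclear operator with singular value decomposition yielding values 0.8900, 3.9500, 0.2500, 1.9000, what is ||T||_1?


The nuclear norm is the sum of all singular values.
||T||_1 = 0.8900 + 3.9500 + 0.2500 + 1.9000
= 6.9900

6.9900


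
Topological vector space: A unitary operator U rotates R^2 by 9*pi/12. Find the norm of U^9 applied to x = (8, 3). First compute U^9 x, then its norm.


U is a rotation by theta = 9*pi/12
U^9 = rotation by 9*theta = 81*pi/12 = 9*pi/12 (mod 2*pi)
cos(9*pi/12) = -0.7071, sin(9*pi/12) = 0.7071
U^9 x = (-0.7071 * 8 - 0.7071 * 3, 0.7071 * 8 + -0.7071 * 3)
= (-7.7782, 3.5355)
||U^9 x|| = sqrt((-7.7782)^2 + 3.5355^2) = sqrt(73.0000) = 8.5440

8.5440


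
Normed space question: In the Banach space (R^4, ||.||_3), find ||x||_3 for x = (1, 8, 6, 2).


The l^3 norm = (sum |x_i|^3)^(1/3)
Sum of 3th powers = 1 + 512 + 216 + 8 = 737
||x||_3 = (737)^(1/3) = 9.0328

9.0328


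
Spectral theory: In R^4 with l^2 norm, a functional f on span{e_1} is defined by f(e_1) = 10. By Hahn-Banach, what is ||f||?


The norm of f is given by ||f|| = sup_{||x||=1} |f(x)|.
On span{e_1}, ||e_1|| = 1, so ||f|| = |f(e_1)| / ||e_1||
= |10| / 1 = 10.0000

10.0000


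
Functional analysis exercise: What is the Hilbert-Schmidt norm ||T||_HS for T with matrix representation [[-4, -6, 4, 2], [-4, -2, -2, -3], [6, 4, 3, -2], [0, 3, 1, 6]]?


The Hilbert-Schmidt norm is sqrt(sum of squares of all entries).
Sum of squares = (-4)^2 + (-6)^2 + 4^2 + 2^2 + (-4)^2 + (-2)^2 + (-2)^2 + (-3)^2 + 6^2 + 4^2 + 3^2 + (-2)^2 + 0^2 + 3^2 + 1^2 + 6^2
= 16 + 36 + 16 + 4 + 16 + 4 + 4 + 9 + 36 + 16 + 9 + 4 + 0 + 9 + 1 + 36 = 216
||T||_HS = sqrt(216) = 14.6969

14.6969


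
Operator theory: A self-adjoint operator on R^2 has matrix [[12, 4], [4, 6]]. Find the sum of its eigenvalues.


For a self-adjoint (symmetric) matrix, the eigenvalues are real.
The sum of eigenvalues equals the trace of the matrix.
trace = 12 + 6 = 18

18


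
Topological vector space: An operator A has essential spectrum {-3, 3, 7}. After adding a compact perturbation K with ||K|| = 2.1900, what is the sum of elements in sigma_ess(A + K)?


By Weyl's theorem, the essential spectrum is invariant under compact perturbations.
sigma_ess(A + K) = sigma_ess(A) = {-3, 3, 7}
Sum = -3 + 3 + 7 = 7

7


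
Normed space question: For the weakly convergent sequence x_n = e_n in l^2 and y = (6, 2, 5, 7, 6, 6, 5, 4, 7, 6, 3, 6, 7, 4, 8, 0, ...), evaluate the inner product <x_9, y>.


x_9 = e_9 is the standard basis vector with 1 in position 9.
<x_9, y> = y_9 = 7
As n -> infinity, <x_n, y> -> 0, confirming weak convergence of (x_n) to 0.

7


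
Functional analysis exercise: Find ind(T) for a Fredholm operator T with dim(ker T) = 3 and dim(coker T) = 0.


The Fredholm index is defined as ind(T) = dim(ker T) - dim(coker T)
= 3 - 0
= 3

3


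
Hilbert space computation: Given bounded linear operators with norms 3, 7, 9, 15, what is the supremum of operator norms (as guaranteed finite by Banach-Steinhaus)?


By the Uniform Boundedness Principle, the supremum of norms is finite.
sup_k ||T_k|| = max(3, 7, 9, 15) = 15

15


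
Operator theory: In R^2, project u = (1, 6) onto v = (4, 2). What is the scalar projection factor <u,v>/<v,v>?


Computing <u,v> = 1*4 + 6*2 = 16
Computing <v,v> = 4^2 + 2^2 = 20
Projection coefficient = 16/20 = 0.8000

0.8000


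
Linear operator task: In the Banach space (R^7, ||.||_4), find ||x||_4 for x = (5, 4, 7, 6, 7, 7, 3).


The l^4 norm = (sum |x_i|^4)^(1/4)
Sum of 4th powers = 625 + 256 + 2401 + 1296 + 2401 + 2401 + 81 = 9461
||x||_4 = (9461)^(1/4) = 9.8624

9.8624


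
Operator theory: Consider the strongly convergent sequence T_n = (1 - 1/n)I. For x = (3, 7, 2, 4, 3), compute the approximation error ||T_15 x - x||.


T_15 x - x = (1 - 1/15)x - x = -x/15
||x|| = sqrt(87) = 9.3274
||T_15 x - x|| = ||x||/15 = 9.3274/15 = 0.6218

0.6218


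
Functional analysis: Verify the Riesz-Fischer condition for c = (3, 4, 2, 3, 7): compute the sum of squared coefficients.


sum |c_n|^2 = 3^2 + 4^2 + 2^2 + 3^2 + 7^2
= 9 + 16 + 4 + 9 + 49
= 87

87


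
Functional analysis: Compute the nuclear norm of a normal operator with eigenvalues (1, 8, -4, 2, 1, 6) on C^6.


For a normal operator, singular values equal |eigenvalues|.
Trace norm = sum |lambda_i| = 1 + 8 + 4 + 2 + 1 + 6
= 22

22


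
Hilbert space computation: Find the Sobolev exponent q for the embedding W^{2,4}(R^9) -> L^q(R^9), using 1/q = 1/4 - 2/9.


Using the Sobolev embedding formula: 1/q = 1/p - k/n
1/q = 1/4 - 2/9 = 1/36
q = 1/(1/36) = 36

36.0000


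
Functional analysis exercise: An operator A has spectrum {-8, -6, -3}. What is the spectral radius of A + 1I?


Spectrum of A + 1I = {-7, -5, -2}
Spectral radius = max |lambda| over the shifted spectrum
= max(7, 5, 2) = 7

7


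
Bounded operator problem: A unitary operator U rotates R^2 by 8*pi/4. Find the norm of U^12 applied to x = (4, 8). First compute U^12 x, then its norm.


U is a rotation by theta = 8*pi/4
U^12 = rotation by 12*theta = 96*pi/4 = 0*pi/4 (mod 2*pi)
cos(0*pi/4) = 1.0000, sin(0*pi/4) = 0.0000
U^12 x = (1.0000 * 4 - 0.0000 * 8, 0.0000 * 4 + 1.0000 * 8)
= (4.0000, 8.0000)
||U^12 x|| = sqrt(4.0000^2 + 8.0000^2) = sqrt(80.0000) = 8.9443

8.9443


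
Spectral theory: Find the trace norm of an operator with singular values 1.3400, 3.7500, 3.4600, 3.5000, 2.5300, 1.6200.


The nuclear norm is the sum of all singular values.
||T||_1 = 1.3400 + 3.7500 + 3.4600 + 3.5000 + 2.5300 + 1.6200
= 16.2000

16.2000


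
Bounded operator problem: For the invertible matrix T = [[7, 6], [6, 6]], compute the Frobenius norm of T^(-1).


det(T) = 7*6 - 6*6 = 6
T^(-1) = (1/6) * [[6, -6], [-6, 7]] = [[1.0000, -1.0000], [-1.0000, 1.1667]]
||T^(-1)||_F^2 = 1.0000^2 + (-1.0000)^2 + (-1.0000)^2 + 1.1667^2 = 4.3611
||T^(-1)||_F = sqrt(4.3611) = 2.0883

2.0883


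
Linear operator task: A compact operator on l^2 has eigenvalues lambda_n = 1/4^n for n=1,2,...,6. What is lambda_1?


The eigenvalue formula gives lambda_1 = 1/4^1
= 1/4
= 0.2500

0.2500


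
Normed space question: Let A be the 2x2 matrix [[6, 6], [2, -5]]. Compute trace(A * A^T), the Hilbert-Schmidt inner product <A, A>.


trace(A * A^T) = sum of squares of all entries
= 6^2 + 6^2 + 2^2 + (-5)^2
= 36 + 36 + 4 + 25
= 101

101


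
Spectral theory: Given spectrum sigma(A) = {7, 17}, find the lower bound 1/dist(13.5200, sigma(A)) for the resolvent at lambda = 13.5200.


dist(13.5200, {7, 17}) = min(|13.5200 - 7|, |13.5200 - 17|)
= min(6.5200, 3.4800) = 3.4800
Resolvent bound = 1/3.4800 = 0.2874

0.2874


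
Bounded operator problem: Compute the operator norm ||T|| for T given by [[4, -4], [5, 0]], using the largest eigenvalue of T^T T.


A^T A = [[41, -16], [-16, 16]]
trace(A^T A) = 57, det(A^T A) = 400
discriminant = 57^2 - 4*400 = 1649
Largest eigenvalue of A^T A = (trace + sqrt(disc))/2 = 48.8039
||T|| = sqrt(48.8039) = 6.9860

6.9860
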